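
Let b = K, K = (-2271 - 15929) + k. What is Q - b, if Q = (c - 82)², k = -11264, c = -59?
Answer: 49345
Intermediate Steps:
K = -29464 (K = (-2271 - 15929) - 11264 = -18200 - 11264 = -29464)
b = -29464
Q = 19881 (Q = (-59 - 82)² = (-141)² = 19881)
Q - b = 19881 - 1*(-29464) = 19881 + 29464 = 49345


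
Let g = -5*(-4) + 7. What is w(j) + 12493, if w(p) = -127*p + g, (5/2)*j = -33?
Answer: 70982/5 ≈ 14196.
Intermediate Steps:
j = -66/5 (j = (2/5)*(-33) = -66/5 ≈ -13.200)
g = 27 (g = 20 + 7 = 27)
w(p) = 27 - 127*p (w(p) = -127*p + 27 = 27 - 127*p)
w(j) + 12493 = (27 - 127*(-66/5)) + 12493 = (27 + 8382/5) + 12493 = 8517/5 + 12493 = 70982/5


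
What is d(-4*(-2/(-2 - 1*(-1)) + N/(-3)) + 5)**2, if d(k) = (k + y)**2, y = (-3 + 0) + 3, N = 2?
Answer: 1/81 ≈ 0.012346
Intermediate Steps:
y = 0 (y = -3 + 3 = 0)
d(k) = k**2 (d(k) = (k + 0)**2 = k**2)
d(-4*(-2/(-2 - 1*(-1)) + N/(-3)) + 5)**2 = ((-4*(-2/(-2 - 1*(-1)) + 2/(-3)) + 5)**2)**2 = ((-4*(-2/(-2 + 1) + 2*(-1/3)) + 5)**2)**2 = ((-4*(-2/(-1) - 2/3) + 5)**2)**2 = ((-4*(-2*(-1) - 2/3) + 5)**2)**2 = ((-4*(2 - 2/3) + 5)**2)**2 = ((-4*4/3 + 5)**2)**2 = ((-16/3 + 5)**2)**2 = ((-1/3)**2)**2 = (1/9)**2 = 1/81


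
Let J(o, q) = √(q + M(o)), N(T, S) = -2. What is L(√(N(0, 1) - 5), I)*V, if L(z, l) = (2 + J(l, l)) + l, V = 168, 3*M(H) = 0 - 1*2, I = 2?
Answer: 672 + 112*√3 ≈ 865.99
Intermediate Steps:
M(H) = -⅔ (M(H) = (0 - 1*2)/3 = (0 - 2)/3 = (⅓)*(-2) = -⅔)
J(o, q) = √(-⅔ + q) (J(o, q) = √(q - ⅔) = √(-⅔ + q))
L(z, l) = 2 + l + √(-6 + 9*l)/3 (L(z, l) = (2 + √(-6 + 9*l)/3) + l = 2 + l + √(-6 + 9*l)/3)
L(√(N(0, 1) - 5), I)*V = (2 + 2 + √(-6 + 9*2)/3)*168 = (2 + 2 + √(-6 + 18)/3)*168 = (2 + 2 + √12/3)*168 = (2 + 2 + (2*√3)/3)*168 = (2 + 2 + 2*√3/3)*168 = (4 + 2*√3/3)*168 = 672 + 112*√3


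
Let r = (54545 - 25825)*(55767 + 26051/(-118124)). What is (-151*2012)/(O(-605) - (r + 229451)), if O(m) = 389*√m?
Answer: 1753751592571010275006/9246670206211434232801083 + 51532455458154074*I*√5/101713372268325776560811913 ≈ 0.00018966 + 1.1329e-9*I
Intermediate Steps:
r = 47297496509260/29531 (r = 28720*(55767 + 26051*(-1/118124)) = 28720*(55767 - 26051/118124) = 28720*(6587395057/118124) = 47297496509260/29531 ≈ 1.6016e+9)
(-151*2012)/(O(-605) - (r + 229451)) = (-151*2012)/(389*√(-605) - (47297496509260/29531 + 229451)) = -303812/(389*(11*I*√5) - 1*47304272426741/29531) = -303812/(4279*I*√5 - 47304272426741/29531) = -303812/(-47304272426741/29531 + 4279*I*√5)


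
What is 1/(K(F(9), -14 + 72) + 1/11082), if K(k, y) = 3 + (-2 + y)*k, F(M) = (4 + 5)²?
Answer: 11082/50301199 ≈ 0.00022031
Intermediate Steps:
F(M) = 81 (F(M) = 9² = 81)
K(k, y) = 3 + k*(-2 + y)
1/(K(F(9), -14 + 72) + 1/11082) = 1/((3 - 2*81 + 81*(-14 + 72)) + 1/11082) = 1/((3 - 162 + 81*58) + 1/11082) = 1/((3 - 162 + 4698) + 1/11082) = 1/(4539 + 1/11082) = 1/(50301199/11082) = 11082/50301199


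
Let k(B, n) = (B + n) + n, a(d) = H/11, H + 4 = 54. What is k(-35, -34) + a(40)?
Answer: -1083/11 ≈ -98.455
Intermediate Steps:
H = 50 (H = -4 + 54 = 50)
a(d) = 50/11
k(B, n) = B + 2*n
k(-35, -34) + a(40) = (-35 + 2*(-34)) + 50/11 = (-35 - 68) + 50/11 = -103 + 50/11 = -1083/11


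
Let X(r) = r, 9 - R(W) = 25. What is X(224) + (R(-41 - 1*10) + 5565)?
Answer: 5773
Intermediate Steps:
R(W) = -16 (R(W) = 9 - 1*25 = 9 - 25 = -16)
X(224) + (R(-41 - 1*10) + 5565) = 224 + (-16 + 5565) = 224 + 5549 = 5773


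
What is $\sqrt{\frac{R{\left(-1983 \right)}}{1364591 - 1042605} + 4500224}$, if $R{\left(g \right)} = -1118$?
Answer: $\frac{\sqrt{116640162929619889}}{160993} \approx 2121.4$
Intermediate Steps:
$\sqrt{\frac{R{\left(-1983 \right)}}{1364591 - 1042605} + 4500224} = \sqrt{- \frac{1118}{1364591 - 1042605} + 4500224} = \sqrt{- \frac{1118}{321986} + 4500224} = \sqrt{\left(-1118\right) \frac{1}{321986} + 4500224} = \sqrt{- \frac{559}{160993} + 4500224} = \sqrt{\frac{724504561873}{160993}} = \frac{\sqrt{116640162929619889}}{160993}$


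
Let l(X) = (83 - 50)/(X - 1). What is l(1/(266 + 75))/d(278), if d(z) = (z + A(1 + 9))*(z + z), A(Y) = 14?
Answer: -11253/55199680 ≈ -0.00020386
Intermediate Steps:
l(X) = 33/(-1 + X)
d(z) = 2*z*(14 + z) (d(z) = (z + 14)*(z + z) = (14 + z)*(2*z) = 2*z*(14 + z))
l(1/(266 + 75))/d(278) = (33/(-1 + 1/(266 + 75)))/((2*278*(14 + 278))) = (33/(-1 + 1/341))/((2*278*292)) = (33/(-1 + 1/341))/162352 = (33/(-340/341))*(1/162352) = (33*(-341/340))*(1/162352) = -11253/340*1/162352 = -11253/55199680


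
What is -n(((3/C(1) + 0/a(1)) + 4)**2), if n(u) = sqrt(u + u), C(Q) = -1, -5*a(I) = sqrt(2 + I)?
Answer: -sqrt(2) ≈ -1.4142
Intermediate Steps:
a(I) = -sqrt(2 + I)/5
n(u) = sqrt(2)*sqrt(u) (n(u) = sqrt(2*u) = sqrt(2)*sqrt(u))
-n(((3/C(1) + 0/a(1)) + 4)**2) = -sqrt(2)*sqrt(((3/(-1) + 0/((-sqrt(2 + 1)/5))) + 4)**2) = -sqrt(2)*sqrt(((3*(-1) + 0/((-sqrt(3)/5))) + 4)**2) = -sqrt(2)*sqrt(((-3 + 0*(-5*sqrt(3)/3)) + 4)**2) = -sqrt(2)*sqrt(((-3 + 0) + 4)**2) = -sqrt(2)*sqrt((-3 + 4)**2) = -sqrt(2)*sqrt(1**2) = -sqrt(2)*sqrt(1) = -sqrt(2)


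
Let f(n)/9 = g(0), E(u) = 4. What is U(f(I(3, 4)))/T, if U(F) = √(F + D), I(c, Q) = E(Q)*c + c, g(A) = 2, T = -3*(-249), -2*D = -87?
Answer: √246/1494 ≈ 0.010498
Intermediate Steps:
D = 87/2 (D = -½*(-87) = 87/2 ≈ 43.500)
T = 747
I(c, Q) = 5*c (I(c, Q) = 4*c + c = 5*c)
f(n) = 18 (f(n) = 9*2 = 18)
U(F) = √(87/2 + F) (U(F) = √(F + 87/2) = √(87/2 + F))
U(f(I(3, 4)))/T = (√(174 + 4*18)/2)/747 = (√(174 + 72)/2)*(1/747) = (√246/2)*(1/747) = √246/1494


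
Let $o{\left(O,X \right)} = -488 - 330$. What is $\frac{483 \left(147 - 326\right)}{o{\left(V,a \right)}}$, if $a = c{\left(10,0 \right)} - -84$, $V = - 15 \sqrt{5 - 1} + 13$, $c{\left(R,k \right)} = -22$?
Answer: $\frac{86457}{818} \approx 105.69$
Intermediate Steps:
$V = -17$ ($V = - 15 \sqrt{4} + 13 = \left(-15\right) 2 + 13 = -30 + 13 = -17$)
$a = 62$ ($a = -22 - -84 = -22 + 84 = 62$)
$o{\left(O,X \right)} = -818$
$\frac{483 \left(147 - 326\right)}{o{\left(V,a \right)}} = \frac{483 \left(147 - 326\right)}{-818} = 483 \left(-179\right) \left(- \frac{1}{818}\right) = \left(-86457\right) \left(- \frac{1}{818}\right) = \frac{86457}{818}$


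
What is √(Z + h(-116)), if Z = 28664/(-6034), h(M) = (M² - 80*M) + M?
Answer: 8*√3216414649/3017 ≈ 150.38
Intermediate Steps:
h(M) = M² - 79*M
Z = -14332/3017 (Z = 28664*(-1/6034) = -14332/3017 ≈ -4.7504)
√(Z + h(-116)) = √(-14332/3017 - 116*(-79 - 116)) = √(-14332/3017 - 116*(-195)) = √(-14332/3017 + 22620) = √(68230208/3017) = 8*√3216414649/3017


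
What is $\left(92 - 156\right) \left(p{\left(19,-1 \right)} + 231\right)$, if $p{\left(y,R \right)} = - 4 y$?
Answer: $-9920$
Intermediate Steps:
$\left(92 - 156\right) \left(p{\left(19,-1 \right)} + 231\right) = \left(92 - 156\right) \left(\left(-4\right) 19 + 231\right) = - 64 \left(-76 + 231\right) = \left(-64\right) 155 = -9920$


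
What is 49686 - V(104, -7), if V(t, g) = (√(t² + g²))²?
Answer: 38821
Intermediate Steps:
V(t, g) = g² + t² (V(t, g) = (√(g² + t²))² = g² + t²)
49686 - V(104, -7) = 49686 - ((-7)² + 104²) = 49686 - (49 + 10816) = 49686 - 1*10865 = 49686 - 10865 = 38821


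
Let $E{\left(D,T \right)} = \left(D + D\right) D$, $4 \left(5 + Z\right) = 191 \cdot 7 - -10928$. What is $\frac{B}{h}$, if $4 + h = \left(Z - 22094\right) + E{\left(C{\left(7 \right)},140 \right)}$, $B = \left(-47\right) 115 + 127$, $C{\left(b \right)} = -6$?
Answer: $\frac{3016}{10837} \approx 0.27831$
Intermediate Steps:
$Z = \frac{12245}{4}$ ($Z = -5 + \frac{191 \cdot 7 - -10928}{4} = -5 + \frac{1337 + 10928}{4} = -5 + \frac{1}{4} \cdot 12265 = -5 + \frac{12265}{4} = \frac{12245}{4} \approx 3061.3$)
$B = -5278$ ($B = -5405 + 127 = -5278$)
$E{\left(D,T \right)} = 2 D^{2}$ ($E{\left(D,T \right)} = 2 D D = 2 D^{2}$)
$h = - \frac{75859}{4}$ ($h = -4 + \left(\left(\frac{12245}{4} - 22094\right) + 2 \left(-6\right)^{2}\right) = -4 + \left(- \frac{76131}{4} + 2 \cdot 36\right) = -4 + \left(- \frac{76131}{4} + 72\right) = -4 - \frac{75843}{4} = - \frac{75859}{4} \approx -18965.0$)
$\frac{B}{h} = - \frac{5278}{- \frac{75859}{4}} = \left(-5278\right) \left(- \frac{4}{75859}\right) = \frac{3016}{10837}$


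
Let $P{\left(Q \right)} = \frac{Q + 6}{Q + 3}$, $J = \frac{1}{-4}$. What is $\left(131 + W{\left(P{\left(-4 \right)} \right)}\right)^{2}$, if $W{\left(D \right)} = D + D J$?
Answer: $\frac{67081}{4} \approx 16770.0$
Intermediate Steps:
$J = - \frac{1}{4} \approx -0.25$
$P{\left(Q \right)} = \frac{6 + Q}{3 + Q}$
$W{\left(D \right)} = \frac{3 D}{4}$ ($W{\left(D \right)} = D + D \left(- \frac{1}{4}\right) = D - \frac{D}{4} = \frac{3 D}{4}$)
$\left(131 + W{\left(P{\left(-4 \right)} \right)}\right)^{2} = \left(131 + \frac{3 \frac{6 - 4}{3 - 4}}{4}\right)^{2} = \left(131 + \frac{3 \frac{1}{-1} \cdot 2}{4}\right)^{2} = \left(131 + \frac{3 \left(\left(-1\right) 2\right)}{4}\right)^{2} = \left(131 + \frac{3}{4} \left(-2\right)\right)^{2} = \left(131 - \frac{3}{2}\right)^{2} = \left(\frac{259}{2}\right)^{2} = \frac{67081}{4}$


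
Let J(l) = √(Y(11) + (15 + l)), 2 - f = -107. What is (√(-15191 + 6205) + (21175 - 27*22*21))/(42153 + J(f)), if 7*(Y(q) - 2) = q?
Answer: (8701 + I*√8986)/(42153 + √6251/7) ≈ 0.20636 + 0.0022482*I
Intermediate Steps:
Y(q) = 2 + q/7
f = 109 (f = 2 - 1*(-107) = 2 + 107 = 109)
J(l) = √(130/7 + l) (J(l) = √((2 + (⅐)*11) + (15 + l)) = √((2 + 11/7) + (15 + l)) = √(25/7 + (15 + l)) = √(130/7 + l))
(√(-15191 + 6205) + (21175 - 27*22*21))/(42153 + J(f)) = (√(-15191 + 6205) + (21175 - 27*22*21))/(42153 + √(910 + 49*109)/7) = (√(-8986) + (21175 - 594*21))/(42153 + √(910 + 5341)/7) = (I*√8986 + (21175 - 12474))/(42153 + √6251/7) = (I*√8986 + 8701)/(42153 + √6251/7) = (8701 + I*√8986)/(42153 + √6251/7)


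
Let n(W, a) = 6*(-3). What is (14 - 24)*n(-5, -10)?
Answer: 180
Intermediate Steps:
n(W, a) = -18
(14 - 24)*n(-5, -10) = (14 - 24)*(-18) = -10*(-18) = 180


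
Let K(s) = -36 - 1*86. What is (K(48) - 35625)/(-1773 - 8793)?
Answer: 35747/10566 ≈ 3.3832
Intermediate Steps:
K(s) = -122 (K(s) = -36 - 86 = -122)
(K(48) - 35625)/(-1773 - 8793) = (-122 - 35625)/(-1773 - 8793) = -35747/(-10566) = -35747*(-1/10566) = 35747/10566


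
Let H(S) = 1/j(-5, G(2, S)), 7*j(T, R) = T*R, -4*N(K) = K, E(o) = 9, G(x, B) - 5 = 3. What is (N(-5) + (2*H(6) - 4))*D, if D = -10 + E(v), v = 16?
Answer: 31/10 ≈ 3.1000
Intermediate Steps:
G(x, B) = 8 (G(x, B) = 5 + 3 = 8)
N(K) = -K/4
j(T, R) = R*T/7 (j(T, R) = (T*R)/7 = (R*T)/7 = R*T/7)
H(S) = -7/40 (H(S) = 1/((⅐)*8*(-5)) = 1/(-40/7) = 1*(-7/40) = -7/40)
D = -1 (D = -10 + 9 = -1)
(N(-5) + (2*H(6) - 4))*D = (-¼*(-5) + (2*(-7/40) - 4))*(-1) = (5/4 + (-7/20 - 4))*(-1) = (5/4 - 87/20)*(-1) = -31/10*(-1) = 31/10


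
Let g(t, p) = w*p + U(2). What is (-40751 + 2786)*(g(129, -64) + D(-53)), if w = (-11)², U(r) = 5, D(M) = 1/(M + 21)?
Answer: 9401994285/32 ≈ 2.9381e+8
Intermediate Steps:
D(M) = 1/(21 + M)
w = 121
g(t, p) = 5 + 121*p (g(t, p) = 121*p + 5 = 5 + 121*p)
(-40751 + 2786)*(g(129, -64) + D(-53)) = (-40751 + 2786)*((5 + 121*(-64)) + 1/(21 - 53)) = -37965*((5 - 7744) + 1/(-32)) = -37965*(-7739 - 1/32) = -37965*(-247649/32) = 9401994285/32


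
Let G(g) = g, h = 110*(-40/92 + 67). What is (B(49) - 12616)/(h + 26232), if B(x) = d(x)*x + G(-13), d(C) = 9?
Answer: -140162/385873 ≈ -0.36323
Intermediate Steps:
h = 168410/23 (h = 110*(-40*1/92 + 67) = 110*(-10/23 + 67) = 110*(1531/23) = 168410/23 ≈ 7322.2)
B(x) = -13 + 9*x (B(x) = 9*x - 13 = -13 + 9*x)
(B(49) - 12616)/(h + 26232) = ((-13 + 9*49) - 12616)/(168410/23 + 26232) = ((-13 + 441) - 12616)/(771746/23) = (428 - 12616)*(23/771746) = -12188*23/771746 = -140162/385873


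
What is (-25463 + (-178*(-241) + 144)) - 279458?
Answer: -261879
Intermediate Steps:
(-25463 + (-178*(-241) + 144)) - 279458 = (-25463 + (42898 + 144)) - 279458 = (-25463 + 43042) - 279458 = 17579 - 279458 = -261879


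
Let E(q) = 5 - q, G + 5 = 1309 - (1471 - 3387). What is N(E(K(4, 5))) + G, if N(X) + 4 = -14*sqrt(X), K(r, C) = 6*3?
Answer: 3216 - 14*I*sqrt(13) ≈ 3216.0 - 50.478*I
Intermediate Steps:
K(r, C) = 18
G = 3220 (G = -5 + (1309 - (1471 - 3387)) = -5 + (1309 - 1*(-1916)) = -5 + (1309 + 1916) = -5 + 3225 = 3220)
N(X) = -4 - 14*sqrt(X)
N(E(K(4, 5))) + G = (-4 - 14*sqrt(5 - 1*18)) + 3220 = (-4 - 14*sqrt(5 - 18)) + 3220 = (-4 - 14*I*sqrt(13)) + 3220 = 3216 - 14*I*sqrt(13)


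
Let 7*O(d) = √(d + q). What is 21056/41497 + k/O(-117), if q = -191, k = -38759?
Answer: 21056/41497 + 38759*I*√77/22 ≈ 0.50741 + 15460.0*I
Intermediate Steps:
O(d) = √(-191 + d)/7 (O(d) = √(d - 191)/7 = √(-191 + d)/7)
21056/41497 + k/O(-117) = 21056/41497 - 38759*7/√(-191 - 117) = 21056*(1/41497) - 38759*(-I*√77/22) = 21056/41497 - 38759*(-I*√77/22) = 21056/41497 - (-38759)*I*√77/22 = 21056/41497 + 38759*I*√77/22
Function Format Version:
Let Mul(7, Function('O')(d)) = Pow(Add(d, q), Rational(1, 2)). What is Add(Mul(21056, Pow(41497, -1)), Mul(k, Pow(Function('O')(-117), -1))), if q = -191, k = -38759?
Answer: Add(Rational(21056, 41497), Mul(Rational(38759, 22), I, Pow(77, Rational(1, 2)))) ≈ Add(0.50741, Mul(15460., I))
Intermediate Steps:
Function('O')(d) = Mul(Rational(1, 7), Pow(Add(-191, d), Rational(1, 2))) (Function('O')(d) = Mul(Rational(1, 7), Pow(Add(d, -191), Rational(1, 2))) = Mul(Rational(1, 7), Pow(Add(-191, d), Rational(1, 2))))
Add(Mul(21056, Pow(41497, -1)), Mul(k, Pow(Function('O')(-117), -1))) = Add(Mul(21056, Pow(41497, -1)), Mul(-38759, Pow(Mul(Rational(1, 7), Pow(Add(-191, -117), Rational(1, 2))), -1))) = Add(Mul(21056, Rational(1, 41497)), Mul(-38759, Pow(Mul(Rational(1, 7), Pow(-308, Rational(1, 2))), -1))) = Add(Rational(21056, 41497), Mul(-38759, Pow(Mul(Rational(1, 7), Mul(2, I, Pow(77, Rational(1, 2)))), -1))) = Add(Rational(21056, 41497), Mul(-38759, Pow(Mul(Rational(2, 7), I, Pow(77, Rational(1, 2))), -1))) = Add(Rational(21056, 41497), Mul(-38759, Mul(Rational(-1, 22), I, Pow(77, Rational(1, 2))))) = Add(Rational(21056, 41497), Mul(Rational(38759, 22), I, Pow(77, Rational(1, 2))))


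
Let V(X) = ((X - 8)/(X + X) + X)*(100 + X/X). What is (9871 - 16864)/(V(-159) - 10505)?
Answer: 317682/1204355 ≈ 0.26378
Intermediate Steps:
V(X) = 101*X + 101*(-8 + X)/(2*X) (V(X) = ((-8 + X)/((2*X)) + X)*(100 + 1) = ((-8 + X)*(1/(2*X)) + X)*101 = ((-8 + X)/(2*X) + X)*101 = (X + (-8 + X)/(2*X))*101 = 101*X + 101*(-8 + X)/(2*X))
(9871 - 16864)/(V(-159) - 10505) = (9871 - 16864)/((101/2 - 404/(-159) + 101*(-159)) - 10505) = -6993/((101/2 - 404*(-1/159) - 16059) - 10505) = -6993/((101/2 + 404/159 - 16059) - 10505) = -6993/(-5089895/318 - 10505) = -6993/(-8430485/318) = -6993*(-318/8430485) = 317682/1204355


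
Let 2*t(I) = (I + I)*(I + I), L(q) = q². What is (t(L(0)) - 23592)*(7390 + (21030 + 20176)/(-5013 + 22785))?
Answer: -258285778276/1481 ≈ -1.7440e+8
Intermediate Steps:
t(I) = 2*I² (t(I) = ((I + I)*(I + I))/2 = ((2*I)*(2*I))/2 = (4*I²)/2 = 2*I²)
(t(L(0)) - 23592)*(7390 + (21030 + 20176)/(-5013 + 22785)) = (2*(0²)² - 23592)*(7390 + (21030 + 20176)/(-5013 + 22785)) = (2*0² - 23592)*(7390 + 41206/17772) = (2*0 - 23592)*(7390 + 41206*(1/17772)) = (0 - 23592)*(7390 + 20603/8886) = -23592*65688143/8886 = -258285778276/1481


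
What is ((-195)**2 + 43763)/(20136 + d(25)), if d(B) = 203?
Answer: 81788/20339 ≈ 4.0212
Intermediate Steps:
((-195)**2 + 43763)/(20136 + d(25)) = ((-195)**2 + 43763)/(20136 + 203) = (38025 + 43763)/20339 = 81788*(1/20339) = 81788/20339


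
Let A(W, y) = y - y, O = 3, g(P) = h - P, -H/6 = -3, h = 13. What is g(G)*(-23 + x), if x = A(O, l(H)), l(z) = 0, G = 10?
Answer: -69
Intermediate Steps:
H = 18 (H = -6*(-3) = 18)
g(P) = 13 - P
A(W, y) = 0
x = 0
g(G)*(-23 + x) = (13 - 1*10)*(-23 + 0) = (13 - 10)*(-23) = 3*(-23) = -69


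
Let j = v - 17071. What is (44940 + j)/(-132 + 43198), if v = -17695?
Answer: 5087/21533 ≈ 0.23624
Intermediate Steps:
j = -34766 (j = -17695 - 17071 = -34766)
(44940 + j)/(-132 + 43198) = (44940 - 34766)/(-132 + 43198) = 10174/43066 = 10174*(1/43066) = 5087/21533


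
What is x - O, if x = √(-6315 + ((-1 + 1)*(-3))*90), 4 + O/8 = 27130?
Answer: -217008 + I*√6315 ≈ -2.1701e+5 + 79.467*I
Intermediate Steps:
O = 217008 (O = -32 + 8*27130 = -32 + 217040 = 217008)
x = I*√6315 (x = √(-6315 + (0*(-3))*90) = √(-6315 + 0*90) = √(-6315 + 0) = √(-6315) = I*√6315 ≈ 79.467*I)
x - O = I*√6315 - 1*217008 = I*√6315 - 217008 = -217008 + I*√6315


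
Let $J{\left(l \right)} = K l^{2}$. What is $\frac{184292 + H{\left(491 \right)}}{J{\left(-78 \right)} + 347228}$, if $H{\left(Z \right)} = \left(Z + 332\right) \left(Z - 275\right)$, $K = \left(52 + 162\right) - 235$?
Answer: $\frac{90515}{54866} \approx 1.6497$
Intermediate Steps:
$K = -21$ ($K = 214 - 235 = -21$)
$J{\left(l \right)} = - 21 l^{2}$
$H{\left(Z \right)} = \left(-275 + Z\right) \left(332 + Z\right)$ ($H{\left(Z \right)} = \left(332 + Z\right) \left(-275 + Z\right) = \left(-275 + Z\right) \left(332 + Z\right)$)
$\frac{184292 + H{\left(491 \right)}}{J{\left(-78 \right)} + 347228} = \frac{184292 + \left(-91300 + 491^{2} + 57 \cdot 491\right)}{- 21 \left(-78\right)^{2} + 347228} = \frac{184292 + \left(-91300 + 241081 + 27987\right)}{\left(-21\right) 6084 + 347228} = \frac{184292 + 177768}{-127764 + 347228} = \frac{362060}{219464} = 362060 \cdot \frac{1}{219464} = \frac{90515}{54866}$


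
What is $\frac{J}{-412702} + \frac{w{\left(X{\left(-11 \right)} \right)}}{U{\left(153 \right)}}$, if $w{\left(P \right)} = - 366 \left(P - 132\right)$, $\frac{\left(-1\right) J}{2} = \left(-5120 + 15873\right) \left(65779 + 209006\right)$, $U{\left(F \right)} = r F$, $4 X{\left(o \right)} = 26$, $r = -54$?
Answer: $\frac{8134258151009}{568290654} \approx 14314.0$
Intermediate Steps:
$X{\left(o \right)} = \frac{13}{2}$ ($X{\left(o \right)} = \frac{1}{4} \cdot 26 = \frac{13}{2}$)
$U{\left(F \right)} = - 54 F$
$J = -5909526210$ ($J = - 2 \left(-5120 + 15873\right) \left(65779 + 209006\right) = - 2 \cdot 10753 \cdot 274785 = \left(-2\right) 2954763105 = -5909526210$)
$w{\left(P \right)} = 48312 - 366 P$ ($w{\left(P \right)} = - 366 \left(-132 + P\right) = 48312 - 366 P$)
$\frac{J}{-412702} + \frac{w{\left(X{\left(-11 \right)} \right)}}{U{\left(153 \right)}} = - \frac{5909526210}{-412702} + \frac{48312 - 2379}{\left(-54\right) 153} = \left(-5909526210\right) \left(- \frac{1}{412702}\right) + \frac{48312 - 2379}{-8262} = \frac{2954763105}{206351} + 45933 \left(- \frac{1}{8262}\right) = \frac{2954763105}{206351} - \frac{15311}{2754} = \frac{8134258151009}{568290654}$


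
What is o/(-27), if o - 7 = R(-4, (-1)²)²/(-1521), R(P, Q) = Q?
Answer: -10646/41067 ≈ -0.25923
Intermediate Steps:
o = 10646/1521 (o = 7 + ((-1)²)²/(-1521) = 7 + 1²*(-1/1521) = 7 + 1*(-1/1521) = 7 - 1/1521 = 10646/1521 ≈ 6.9993)
o/(-27) = (10646/1521)/(-27) = (10646/1521)*(-1/27) = -10646/41067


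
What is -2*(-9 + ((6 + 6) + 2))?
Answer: -10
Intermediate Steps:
-2*(-9 + ((6 + 6) + 2)) = -2*(-9 + (12 + 2)) = -2*(-9 + 14) = -2*5 = -10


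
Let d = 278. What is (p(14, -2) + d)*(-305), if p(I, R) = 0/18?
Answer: -84790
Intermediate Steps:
p(I, R) = 0 (p(I, R) = 0*(1/18) = 0)
(p(14, -2) + d)*(-305) = (0 + 278)*(-305) = 278*(-305) = -84790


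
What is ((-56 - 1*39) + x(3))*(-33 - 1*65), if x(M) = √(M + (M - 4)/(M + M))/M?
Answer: 9310 - 49*√102/9 ≈ 9255.0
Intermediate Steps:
x(M) = √(M + (-4 + M)/(2*M))/M (x(M) = √(M + (-4 + M)/((2*M)))/M = √(M + (-4 + M)*(1/(2*M)))/M = √(M + (-4 + M)/(2*M))/M)
((-56 - 1*39) + x(3))*(-33 - 1*65) = ((-56 - 1*39) + (½)*√(2 - 8/3 + 4*3)/3)*(-33 - 1*65) = ((-56 - 39) + (½)*(⅓)*√(2 - 8*⅓ + 12))*(-33 - 65) = (-95 + (½)*(⅓)*√(2 - 8/3 + 12))*(-98) = (-95 + (½)*(⅓)*√(34/3))*(-98) = (-95 + (½)*(⅓)*(√102/3))*(-98) = (-95 + √102/18)*(-98) = 9310 - 49*√102/9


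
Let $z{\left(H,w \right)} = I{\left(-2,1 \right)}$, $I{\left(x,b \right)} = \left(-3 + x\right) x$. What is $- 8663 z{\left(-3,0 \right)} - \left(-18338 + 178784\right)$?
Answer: $-247076$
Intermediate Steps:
$I{\left(x,b \right)} = x \left(-3 + x\right)$
$z{\left(H,w \right)} = 10$ ($z{\left(H,w \right)} = - 2 \left(-3 - 2\right) = \left(-2\right) \left(-5\right) = 10$)
$- 8663 z{\left(-3,0 \right)} - \left(-18338 + 178784\right) = \left(-8663\right) 10 - \left(-18338 + 178784\right) = -86630 - 160446 = -247076$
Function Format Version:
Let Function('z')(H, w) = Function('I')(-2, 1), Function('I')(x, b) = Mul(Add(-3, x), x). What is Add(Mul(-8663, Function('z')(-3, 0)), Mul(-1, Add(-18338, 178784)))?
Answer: -247076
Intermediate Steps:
Function('I')(x, b) = Mul(x, Add(-3, x))
Function('z')(H, w) = 10 (Function('z')(H, w) = Mul(-2, Add(-3, -2)) = Mul(-2, -5) = 10)
Add(Mul(-8663, Function('z')(-3, 0)), Mul(-1, Add(-18338, 178784))) = Add(Mul(-8663, 10), Mul(-1, Add(-18338, 178784))) = Add(-86630, Mul(-1, 160446)) = Add(-86630, -160446) = -247076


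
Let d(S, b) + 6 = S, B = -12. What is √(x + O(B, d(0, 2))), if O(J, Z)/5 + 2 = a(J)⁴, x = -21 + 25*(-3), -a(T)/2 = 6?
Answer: √103574 ≈ 321.83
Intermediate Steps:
d(S, b) = -6 + S
a(T) = -12 (a(T) = -2*6 = -12)
x = -96 (x = -21 - 75 = -96)
O(J, Z) = 103670 (O(J, Z) = -10 + 5*(-12)⁴ = -10 + 5*20736 = -10 + 103680 = 103670)
√(x + O(B, d(0, 2))) = √(-96 + 103670) = √103574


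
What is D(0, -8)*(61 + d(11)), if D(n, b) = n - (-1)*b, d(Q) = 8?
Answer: -552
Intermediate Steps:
D(n, b) = b + n (D(n, b) = n + b = b + n)
D(0, -8)*(61 + d(11)) = (-8 + 0)*(61 + 8) = -8*69 = -552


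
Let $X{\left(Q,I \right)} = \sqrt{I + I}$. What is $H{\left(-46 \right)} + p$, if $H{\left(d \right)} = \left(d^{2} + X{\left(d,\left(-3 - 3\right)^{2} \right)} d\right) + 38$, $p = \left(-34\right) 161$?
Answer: $-3320 - 276 \sqrt{2} \approx -3710.3$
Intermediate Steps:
$p = -5474$
$X{\left(Q,I \right)} = \sqrt{2} \sqrt{I}$ ($X{\left(Q,I \right)} = \sqrt{2 I} = \sqrt{2} \sqrt{I}$)
$H{\left(d \right)} = 38 + d^{2} + 6 d \sqrt{2}$ ($H{\left(d \right)} = \left(d^{2} + \sqrt{2} \sqrt{\left(-3 - 3\right)^{2}} d\right) + 38 = \left(d^{2} + \sqrt{2} \sqrt{\left(-6\right)^{2}} d\right) + 38 = \left(d^{2} + \sqrt{2} \sqrt{36} d\right) + 38 = \left(d^{2} + \sqrt{2} \cdot 6 d\right) + 38 = \left(d^{2} + 6 \sqrt{2} d\right) + 38 = \left(d^{2} + 6 d \sqrt{2}\right) + 38 = 38 + d^{2} + 6 d \sqrt{2}$)
$H{\left(-46 \right)} + p = \left(38 + \left(-46\right)^{2} + 6 \left(-46\right) \sqrt{2}\right) - 5474 = \left(38 + 2116 - 276 \sqrt{2}\right) - 5474 = \left(2154 - 276 \sqrt{2}\right) - 5474 = -3320 - 276 \sqrt{2}$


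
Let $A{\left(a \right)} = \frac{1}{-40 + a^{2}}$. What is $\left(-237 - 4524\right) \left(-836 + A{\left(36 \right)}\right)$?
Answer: $\frac{4999121415}{1256} \approx 3.9802 \cdot 10^{6}$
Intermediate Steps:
$\left(-237 - 4524\right) \left(-836 + A{\left(36 \right)}\right) = \left(-237 - 4524\right) \left(-836 + \frac{1}{-40 + 36^{2}}\right) = - 4761 \left(-836 + \frac{1}{-40 + 1296}\right) = - 4761 \left(-836 + \frac{1}{1256}\right) = \left(-4761\right) \left(- \frac{1050015}{1256}\right) = \frac{4999121415}{1256}$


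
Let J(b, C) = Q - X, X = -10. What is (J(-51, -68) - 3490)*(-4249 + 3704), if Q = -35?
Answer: 1915675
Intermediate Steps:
J(b, C) = -25 (J(b, C) = -35 - 1*(-10) = -35 + 10 = -25)
(J(-51, -68) - 3490)*(-4249 + 3704) = (-25 - 3490)*(-4249 + 3704) = -3515*(-545) = 1915675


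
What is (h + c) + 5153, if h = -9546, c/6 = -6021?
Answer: -40519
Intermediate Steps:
c = -36126 (c = 6*(-6021) = -36126)
(h + c) + 5153 = (-9546 - 36126) + 5153 = -45672 + 5153 = -40519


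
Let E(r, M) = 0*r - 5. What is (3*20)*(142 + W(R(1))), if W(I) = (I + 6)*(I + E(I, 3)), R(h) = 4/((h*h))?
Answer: 7920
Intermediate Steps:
E(r, M) = -5 (E(r, M) = 0 - 5 = -5)
R(h) = 4/h² (R(h) = 4/(h²) = 4/h²)
W(I) = (-5 + I)*(6 + I) (W(I) = (I + 6)*(I - 5) = (6 + I)*(-5 + I) = (-5 + I)*(6 + I))
(3*20)*(142 + W(R(1))) = (3*20)*(142 + (-30 + 4/1² + (4/1²)²)) = 60*(142 + (-30 + 4*1 + (4*1)²)) = 60*(142 + (-30 + 4 + 4²)) = 60*(142 + (-30 + 4 + 16)) = 60*(142 - 10) = 60*132 = 7920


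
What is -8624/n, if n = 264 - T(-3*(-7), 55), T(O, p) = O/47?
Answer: -405328/12387 ≈ -32.722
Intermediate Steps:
T(O, p) = O/47 (T(O, p) = O*(1/47) = O/47)
n = 12387/47 (n = 264 - (-3*(-7))/47 = 264 - 21/47 = 12387/47 ≈ 263.55)
-8624/n = -8624/12387/47 = -8624*47/12387 = -405328/12387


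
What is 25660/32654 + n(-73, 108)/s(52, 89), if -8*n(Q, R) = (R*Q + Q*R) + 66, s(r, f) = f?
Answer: 132750757/5812412 ≈ 22.839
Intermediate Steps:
n(Q, R) = -33/4 - Q*R/4 (n(Q, R) = -((R*Q + Q*R) + 66)/8 = -((Q*R + Q*R) + 66)/8 = -(2*Q*R + 66)/8 = -(66 + 2*Q*R)/8 = -33/4 - Q*R/4)
25660/32654 + n(-73, 108)/s(52, 89) = 25660/32654 + (-33/4 - ¼*(-73)*108)/89 = 25660*(1/32654) + (-33/4 + 1971)*(1/89) = 12830/16327 + (7851/4)*(1/89) = 12830/16327 + 7851/356 = 132750757/5812412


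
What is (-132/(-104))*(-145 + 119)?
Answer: -33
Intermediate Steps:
(-132/(-104))*(-145 + 119) = -132*(-1/104)*(-26) = (33/26)*(-26) = -33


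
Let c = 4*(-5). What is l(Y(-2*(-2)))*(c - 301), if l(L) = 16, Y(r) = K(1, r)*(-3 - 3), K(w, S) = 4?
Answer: -5136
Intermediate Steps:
Y(r) = -24 (Y(r) = 4*(-3 - 3) = 4*(-6) = -24)
c = -20
l(Y(-2*(-2)))*(c - 301) = 16*(-20 - 301) = 16*(-321) = -5136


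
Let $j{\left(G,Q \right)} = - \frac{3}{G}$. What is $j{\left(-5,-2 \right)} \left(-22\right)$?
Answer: $- \frac{66}{5} \approx -13.2$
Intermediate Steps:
$j{\left(-5,-2 \right)} \left(-22\right) = - \frac{3}{-5} \left(-22\right) = \left(-3\right) \left(- \frac{1}{5}\right) \left(-22\right) = \frac{3}{5} \left(-22\right) = - \frac{66}{5}$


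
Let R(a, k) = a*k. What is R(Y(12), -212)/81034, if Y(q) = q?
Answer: -1272/40517 ≈ -0.031394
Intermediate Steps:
R(Y(12), -212)/81034 = (12*(-212))/81034 = -2544*1/81034 = -1272/40517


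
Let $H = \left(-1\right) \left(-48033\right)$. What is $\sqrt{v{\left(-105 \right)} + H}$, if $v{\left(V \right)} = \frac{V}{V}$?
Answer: $\sqrt{48034} \approx 219.17$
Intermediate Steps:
$H = 48033$
$v{\left(V \right)} = 1$
$\sqrt{v{\left(-105 \right)} + H} = \sqrt{1 + 48033} = \sqrt{48034}$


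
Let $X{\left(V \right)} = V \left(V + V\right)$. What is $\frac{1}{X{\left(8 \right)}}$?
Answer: $\frac{1}{128} \approx 0.0078125$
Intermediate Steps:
$X{\left(V \right)} = 2 V^{2}$ ($X{\left(V \right)} = V 2 V = 2 V^{2}$)
$\frac{1}{X{\left(8 \right)}} = \frac{1}{2 \cdot 8^{2}} = \frac{1}{2 \cdot 64} = \frac{1}{128}$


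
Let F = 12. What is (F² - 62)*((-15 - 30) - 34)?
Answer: -6478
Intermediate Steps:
(F² - 62)*((-15 - 30) - 34) = (12² - 62)*((-15 - 30) - 34) = (144 - 62)*(-45 - 34) = 82*(-79) = -6478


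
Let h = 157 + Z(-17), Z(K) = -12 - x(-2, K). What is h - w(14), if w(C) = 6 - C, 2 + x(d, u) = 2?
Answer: 153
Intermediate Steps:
x(d, u) = 0 (x(d, u) = -2 + 2 = 0)
Z(K) = -12 (Z(K) = -12 - 1*0 = -12 + 0 = -12)
h = 145 (h = 157 - 12 = 145)
h - w(14) = 145 - (6 - 1*14) = 145 - (6 - 14) = 145 - 1*(-8) = 145 + 8 = 153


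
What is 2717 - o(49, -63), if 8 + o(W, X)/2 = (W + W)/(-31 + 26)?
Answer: 13861/5 ≈ 2772.2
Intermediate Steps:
o(W, X) = -16 - 4*W/5 (o(W, X) = -16 + 2*((W + W)/(-31 + 26)) = -16 + 2*((2*W)/(-5)) = -16 + 2*((2*W)*(-⅕)) = -16 + 2*(-2*W/5) = -16 - 4*W/5)
2717 - o(49, -63) = 2717 - (-16 - ⅘*49) = 2717 - (-16 - 196/5) = 2717 - 1*(-276/5) = 2717 + 276/5 = 13861/5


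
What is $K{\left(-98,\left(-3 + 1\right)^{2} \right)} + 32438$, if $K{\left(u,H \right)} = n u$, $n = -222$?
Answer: $54194$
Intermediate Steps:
$K{\left(u,H \right)} = - 222 u$
$K{\left(-98,\left(-3 + 1\right)^{2} \right)} + 32438 = \left(-222\right) \left(-98\right) + 32438 = 21756 + 32438 = 54194$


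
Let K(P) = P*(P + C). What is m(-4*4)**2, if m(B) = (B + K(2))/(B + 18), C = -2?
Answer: 64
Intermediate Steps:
K(P) = P*(-2 + P) (K(P) = P*(P - 2) = P*(-2 + P))
m(B) = B/(18 + B) (m(B) = (B + 2*(-2 + 2))/(B + 18) = (B + 2*0)/(18 + B) = (B + 0)/(18 + B) = B/(18 + B))
m(-4*4)**2 = ((-4*4)/(18 - 4*4))**2 = (-16/(18 - 16))**2 = (-16/2)**2 = (-16*1/2)**2 = (-8)**2 = 64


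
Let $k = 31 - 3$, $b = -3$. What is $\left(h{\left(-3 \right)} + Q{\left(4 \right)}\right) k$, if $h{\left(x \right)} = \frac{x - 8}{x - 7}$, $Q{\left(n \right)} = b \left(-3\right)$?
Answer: $\frac{1414}{5} \approx 282.8$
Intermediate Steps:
$Q{\left(n \right)} = 9$ ($Q{\left(n \right)} = \left(-3\right) \left(-3\right) = 9$)
$k = 28$ ($k = 31 - 3 = 28$)
$h{\left(x \right)} = \frac{-8 + x}{-7 + x}$
$\left(h{\left(-3 \right)} + Q{\left(4 \right)}\right) k = \left(\frac{-8 - 3}{-7 - 3} + 9\right) 28 = \left(\frac{1}{-10} \left(-11\right) + 9\right) 28 = \left(\left(- \frac{1}{10}\right) \left(-11\right) + 9\right) 28 = \left(\frac{11}{10} + 9\right) 28 = \frac{101}{10} \cdot 28 = \frac{1414}{5}$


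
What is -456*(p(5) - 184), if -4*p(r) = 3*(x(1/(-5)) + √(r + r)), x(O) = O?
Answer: 419178/5 + 342*√10 ≈ 84917.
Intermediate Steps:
p(r) = 3/20 - 3*√2*√r/4 (p(r) = -3*(1/(-5) + √(r + r))/4 = -3*(-⅕ + √(2*r))/4 = -3*(-⅕ + √2*√r)/4 = -(-⅗ + 3*√2*√r)/4 = 3/20 - 3*√2*√r/4)
-456*(p(5) - 184) = -456*((3/20 - 3*√2*√5/4) - 184) = -456*((3/20 - 3*√10/4) - 184) = -456*(-3677/20 - 3*√10/4) = 419178/5 + 342*√10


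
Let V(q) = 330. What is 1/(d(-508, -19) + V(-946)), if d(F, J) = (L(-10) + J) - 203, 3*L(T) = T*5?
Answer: 3/274 ≈ 0.010949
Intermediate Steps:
L(T) = 5*T/3 (L(T) = (T*5)/3 = (5*T)/3 = 5*T/3)
d(F, J) = -659/3 + J (d(F, J) = ((5/3)*(-10) + J) - 203 = (-50/3 + J) - 203 = -659/3 + J)
1/(d(-508, -19) + V(-946)) = 1/((-659/3 - 19) + 330) = 1/(-716/3 + 330) = 1/(274/3) = 3/274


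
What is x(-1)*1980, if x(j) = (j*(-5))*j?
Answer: -9900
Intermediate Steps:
x(j) = -5*j² (x(j) = (-5*j)*j = -5*j²)
x(-1)*1980 = -5*(-1)²*1980 = -5*1*1980 = -5*1980 = -9900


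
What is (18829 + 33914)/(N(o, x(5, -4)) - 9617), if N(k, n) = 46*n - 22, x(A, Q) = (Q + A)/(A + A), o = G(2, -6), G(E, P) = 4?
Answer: -263715/48172 ≈ -5.4744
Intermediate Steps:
o = 4
x(A, Q) = (A + Q)/(2*A) (x(A, Q) = (A + Q)/((2*A)) = (A + Q)*(1/(2*A)) = (A + Q)/(2*A))
N(k, n) = -22 + 46*n
(18829 + 33914)/(N(o, x(5, -4)) - 9617) = (18829 + 33914)/((-22 + 46*((1/2)*(5 - 4)/5)) - 9617) = 52743/((-22 + 46*((1/2)*(1/5)*1)) - 9617) = 52743/((-22 + 46*(1/10)) - 9617) = 52743/((-22 + 23/5) - 9617) = 52743/(-87/5 - 9617) = 52743/(-48172/5) = 52743*(-5/48172) = -263715/48172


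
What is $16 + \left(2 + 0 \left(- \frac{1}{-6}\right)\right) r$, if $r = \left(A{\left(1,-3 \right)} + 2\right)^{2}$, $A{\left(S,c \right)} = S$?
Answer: $34$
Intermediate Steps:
$r = 9$ ($r = \left(1 + 2\right)^{2} = 3^{2} = 9$)
$16 + \left(2 + 0 \left(- \frac{1}{-6}\right)\right) r = 16 + \left(2 + 0 \left(- \frac{1}{-6}\right)\right) 9 = 16 + \left(2 + 0 \left(\left(-1\right) \left(- \frac{1}{6}\right)\right)\right) 9 = 16 + \left(2 + 0 \cdot \frac{1}{6}\right) 9 = 16 + \left(2 + 0\right) 9 = 16 + 2 \cdot 9 = 16 + 18 = 34$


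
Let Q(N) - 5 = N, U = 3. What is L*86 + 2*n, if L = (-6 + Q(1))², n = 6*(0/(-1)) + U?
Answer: 6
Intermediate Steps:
Q(N) = 5 + N
n = 3 (n = 6*(0/(-1)) + 3 = 6*(0*(-1)) + 3 = 6*0 + 3 = 0 + 3 = 3)
L = 0 (L = (-6 + (5 + 1))² = (-6 + 6)² = 0² = 0)
L*86 + 2*n = 0*86 + 2*3 = 0 + 6 = 6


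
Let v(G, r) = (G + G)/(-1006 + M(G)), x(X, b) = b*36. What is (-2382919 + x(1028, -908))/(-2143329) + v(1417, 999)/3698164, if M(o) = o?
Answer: 203977601761923/180985725711662 ≈ 1.1270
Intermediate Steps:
x(X, b) = 36*b
v(G, r) = 2*G/(-1006 + G) (v(G, r) = (G + G)/(-1006 + G) = (2*G)/(-1006 + G) = 2*G/(-1006 + G))
(-2382919 + x(1028, -908))/(-2143329) + v(1417, 999)/3698164 = (-2382919 + 36*(-908))/(-2143329) + (2*1417/(-1006 + 1417))/3698164 = (-2382919 - 32688)*(-1/2143329) + (2*1417/411)*(1/3698164) = -2415607*(-1/2143329) + (2*1417*(1/411))*(1/3698164) = 2415607/2143329 + (2834/411)*(1/3698164) = 2415607/2143329 + 1417/759972702 = 203977601761923/180985725711662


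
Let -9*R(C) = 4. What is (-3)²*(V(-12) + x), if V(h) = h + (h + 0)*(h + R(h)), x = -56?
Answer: 732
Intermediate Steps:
R(C) = -4/9 (R(C) = -⅑*4 = -4/9)
V(h) = h + h*(-4/9 + h) (V(h) = h + (h + 0)*(h - 4/9) = h + h*(-4/9 + h))
(-3)²*(V(-12) + x) = (-3)²*((⅑)*(-12)*(5 + 9*(-12)) - 56) = 9*((⅑)*(-12)*(5 - 108) - 56) = 9*((⅑)*(-12)*(-103) - 56) = 9*(412/3 - 56) = 9*(244/3) = 732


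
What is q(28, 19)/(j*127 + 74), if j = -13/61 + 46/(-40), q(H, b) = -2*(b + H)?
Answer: 114680/120921 ≈ 0.94839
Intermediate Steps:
q(H, b) = -2*H - 2*b (q(H, b) = -2*(H + b) = -2*H - 2*b)
j = -1663/1220 (j = -13*1/61 + 46*(-1/40) = -13/61 - 23/20 = -1663/1220 ≈ -1.3631)
q(28, 19)/(j*127 + 74) = (-2*28 - 2*19)/(-1663/1220*127 + 74) = (-56 - 38)/(-211201/1220 + 74) = -94/(-120921/1220) = -94*(-1220/120921) = 114680/120921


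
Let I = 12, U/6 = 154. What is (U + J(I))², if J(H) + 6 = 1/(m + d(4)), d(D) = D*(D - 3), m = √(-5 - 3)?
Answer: (-6749137*I + 13487256*√2)/(8*(-I + 2*√2)) ≈ 8.4303e+5 - 216.41*I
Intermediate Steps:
m = 2*I*√2 (m = √(-8) = 2*I*√2 ≈ 2.8284*I)
d(D) = D*(-3 + D)
U = 924 (U = 6*154 = 924)
J(H) = -6 + 1/(4 + 2*I*√2) (J(H) = -6 + 1/(2*I*√2 + 4*(-3 + 4)) = -6 + 1/(2*I*√2 + 4*1) = -6 + 1/(2*I*√2 + 4) = -6 + 1/(4 + 2*I*√2))
(U + J(I))² = (924 + (-12*√2 + 23*I)/(2*(√2 - 2*I)))²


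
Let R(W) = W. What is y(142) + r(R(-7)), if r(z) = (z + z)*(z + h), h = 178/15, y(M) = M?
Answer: 1108/15 ≈ 73.867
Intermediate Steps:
h = 178/15 (h = 178*(1/15) = 178/15 ≈ 11.867)
r(z) = 2*z*(178/15 + z) (r(z) = (z + z)*(z + 178/15) = (2*z)*(178/15 + z) = 2*z*(178/15 + z))
y(142) + r(R(-7)) = 142 + (2/15)*(-7)*(178 + 15*(-7)) = 142 + (2/15)*(-7)*(178 - 105) = 142 + (2/15)*(-7)*73 = 142 - 1022/15 = 1108/15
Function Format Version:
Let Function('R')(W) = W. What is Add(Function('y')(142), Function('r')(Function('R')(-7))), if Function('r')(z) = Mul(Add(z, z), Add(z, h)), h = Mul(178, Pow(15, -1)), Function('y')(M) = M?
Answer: Rational(1108, 15) ≈ 73.867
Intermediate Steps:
h = Rational(178, 15) (h = Mul(178, Rational(1, 15)) = Rational(178, 15) ≈ 11.867)
Function('r')(z) = Mul(2, z, Add(Rational(178, 15), z)) (Function('r')(z) = Mul(Add(z, z), Add(z, Rational(178, 15))) = Mul(Mul(2, z), Add(Rational(178, 15), z)) = Mul(2, z, Add(Rational(178, 15), z)))
Add(Function('y')(142), Function('r')(Function('R')(-7))) = Add(142, Mul(Rational(2, 15), -7, Add(178, Mul(15, -7)))) = Add(142, Mul(Rational(2, 15), -7, Add(178, -105))) = Add(142, Mul(Rational(2, 15), -7, 73)) = Add(142, Rational(-1022, 15)) = Rational(1108, 15)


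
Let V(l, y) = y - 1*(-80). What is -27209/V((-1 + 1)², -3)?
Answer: -3887/11 ≈ -353.36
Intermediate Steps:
V(l, y) = 80 + y (V(l, y) = y + 80 = 80 + y)
-27209/V((-1 + 1)², -3) = -27209/(80 - 3) = -27209/77 = -27209*1/77 = -3887/11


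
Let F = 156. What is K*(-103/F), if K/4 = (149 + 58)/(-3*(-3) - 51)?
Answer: 2369/182 ≈ 13.016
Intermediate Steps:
K = -138/7 (K = 4*((149 + 58)/(-3*(-3) - 51)) = 4*(207/(9 - 51)) = 4*(207/(-42)) = 4*(207*(-1/42)) = 4*(-69/14) = -138/7 ≈ -19.714)
K*(-103/F) = -(-14214)/(7*156) = -138/7*(-103/156) = 2369/182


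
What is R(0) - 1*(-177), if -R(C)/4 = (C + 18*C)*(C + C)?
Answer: 177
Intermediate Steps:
R(C) = -152*C**2 (R(C) = -4*(C + 18*C)*(C + C) = -4*19*C*2*C = -152*C**2)
R(0) - 1*(-177) = -152*0**2 - 1*(-177) = -152*0 + 177 = 0 + 177 = 177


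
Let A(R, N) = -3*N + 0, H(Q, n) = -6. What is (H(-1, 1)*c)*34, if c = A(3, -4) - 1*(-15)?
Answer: -5508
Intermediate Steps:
A(R, N) = -3*N
c = 27 (c = -3*(-4) - 1*(-15) = 12 + 15 = 27)
(H(-1, 1)*c)*34 = -6*27*34 = -162*34 = -5508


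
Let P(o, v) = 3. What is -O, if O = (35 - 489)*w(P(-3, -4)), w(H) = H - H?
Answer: 0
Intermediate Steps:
w(H) = 0
O = 0 (O = (35 - 489)*0 = -454*0 = 0)
-O = -1*0 = 0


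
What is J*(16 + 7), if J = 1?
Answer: 23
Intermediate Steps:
J*(16 + 7) = 1*(16 + 7) = 1*23 = 23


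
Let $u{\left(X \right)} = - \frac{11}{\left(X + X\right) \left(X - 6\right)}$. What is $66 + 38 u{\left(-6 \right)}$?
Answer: $\frac{4543}{72} \approx 63.097$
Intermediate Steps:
$u{\left(X \right)} = - \frac{11}{2 X \left(-6 + X\right)}$
$66 + 38 u{\left(-6 \right)} = 66 + 38 \left(- \frac{11}{2 \left(-6\right) \left(-6 - 6\right)}\right) = 66 + 38 \left(\left(- \frac{11}{2}\right) \left(- \frac{1}{6}\right) \frac{1}{-12}\right) = 66 + 38 \left(\left(- \frac{11}{2}\right) \left(- \frac{1}{6}\right) \left(- \frac{1}{12}\right)\right) = 66 + 38 \left(- \frac{11}{144}\right) = 66 - \frac{209}{72} = \frac{4543}{72}$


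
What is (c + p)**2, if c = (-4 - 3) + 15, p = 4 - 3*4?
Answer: 0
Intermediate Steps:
p = -8 (p = 4 - 12 = -8)
c = 8 (c = -7 + 15 = 8)
(c + p)**2 = (8 - 8)**2 = 0**2 = 0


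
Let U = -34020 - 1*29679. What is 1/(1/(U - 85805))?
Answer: -149504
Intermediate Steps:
U = -63699 (U = -34020 - 29679 = -63699)
1/(1/(U - 85805)) = 1/(1/(-63699 - 85805)) = 1/(1/(-149504)) = 1/(-1/149504) = -149504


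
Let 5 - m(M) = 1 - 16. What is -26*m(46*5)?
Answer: -520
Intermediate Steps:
m(M) = 20 (m(M) = 5 - (1 - 16) = 5 - 1*(-15) = 5 + 15 = 20)
-26*m(46*5) = -26*20 = -520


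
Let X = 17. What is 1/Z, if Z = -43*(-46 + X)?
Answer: 1/1247 ≈ 0.00080192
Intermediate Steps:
Z = 1247 (Z = -43*(-46 + 17) = -43*(-29) = 1247)
1/Z = 1/1247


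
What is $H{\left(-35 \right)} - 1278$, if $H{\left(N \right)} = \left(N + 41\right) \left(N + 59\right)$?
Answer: $-1134$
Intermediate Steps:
$H{\left(N \right)} = \left(41 + N\right) \left(59 + N\right)$
$H{\left(-35 \right)} - 1278 = \left(2419 + \left(-35\right)^{2} + 100 \left(-35\right)\right) - 1278 = \left(2419 + 1225 - 3500\right) - 1278 = 144 - 1278 = -1134$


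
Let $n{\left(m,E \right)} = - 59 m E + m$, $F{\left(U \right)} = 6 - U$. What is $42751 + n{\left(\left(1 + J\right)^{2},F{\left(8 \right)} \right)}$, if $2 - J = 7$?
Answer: $44655$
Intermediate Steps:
$J = -5$ ($J = 2 - 7 = -5$)
$n{\left(m,E \right)} = m - 59 E m$ ($n{\left(m,E \right)} = - 59 E m + m = m - 59 E m$)
$42751 + n{\left(\left(1 + J\right)^{2},F{\left(8 \right)} \right)} = 42751 + \left(1 - 5\right)^{2} \left(1 - 59 \left(6 - 8\right)\right) = 42751 + \left(-4\right)^{2} \left(1 - 59 \left(6 - 8\right)\right) = 42751 + 16 \left(1 - -118\right) = 42751 + 16 \left(1 + 118\right) = 42751 + 16 \cdot 119 = 42751 + 1904 = 44655$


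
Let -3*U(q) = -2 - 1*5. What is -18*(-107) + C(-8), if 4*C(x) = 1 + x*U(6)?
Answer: 23059/12 ≈ 1921.6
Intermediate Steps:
U(q) = 7/3 (U(q) = -(-2 - 1*5)/3 = -(-2 - 5)/3 = -⅓*(-7) = 7/3)
C(x) = ¼ + 7*x/12 (C(x) = (1 + x*(7/3))/4 = (1 + 7*x/3)/4 = ¼ + 7*x/12)
-18*(-107) + C(-8) = -18*(-107) + (¼ + (7/12)*(-8)) = 1926 + (¼ - 14/3) = 1926 - 53/12 = 23059/12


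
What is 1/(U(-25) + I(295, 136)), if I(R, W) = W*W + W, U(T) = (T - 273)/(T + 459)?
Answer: 217/4042995 ≈ 5.3673e-5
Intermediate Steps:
U(T) = (-273 + T)/(459 + T)
I(R, W) = W + W² (I(R, W) = W² + W = W + W²)
1/(U(-25) + I(295, 136)) = 1/((-273 - 25)/(459 - 25) + 136*(1 + 136)) = 1/(-298/434 + 136*137) = 1/((1/434)*(-298) + 18632) = 1/(-149/217 + 18632) = 1/(4042995/217) = 217/4042995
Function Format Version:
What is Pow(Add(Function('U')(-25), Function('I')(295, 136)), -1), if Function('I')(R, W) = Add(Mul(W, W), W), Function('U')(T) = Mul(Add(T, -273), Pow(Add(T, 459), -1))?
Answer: Rational(217, 4042995) ≈ 5.3673e-5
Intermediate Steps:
Function('U')(T) = Mul(Pow(Add(459, T), -1), Add(-273, T)) (Function('U')(T) = Mul(Add(-273, T), Pow(Add(459, T), -1)) = Mul(Pow(Add(459, T), -1), Add(-273, T)))
Function('I')(R, W) = Add(W, Pow(W, 2)) (Function('I')(R, W) = Add(Pow(W, 2), W) = Add(W, Pow(W, 2)))
Pow(Add(Function('U')(-25), Function('I')(295, 136)), -1) = Pow(Add(Mul(Pow(Add(459, -25), -1), Add(-273, -25)), Mul(136, Add(1, 136))), -1) = Pow(Add(Mul(Pow(434, -1), -298), Mul(136, 137)), -1) = Pow(Add(Mul(Rational(1, 434), -298), 18632), -1) = Pow(Add(Rational(-149, 217), 18632), -1) = Pow(Rational(4042995, 217), -1) = Rational(217, 4042995)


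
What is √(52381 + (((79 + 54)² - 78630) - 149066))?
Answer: 9*I*√1946 ≈ 397.02*I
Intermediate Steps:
√(52381 + (((79 + 54)² - 78630) - 149066)) = √(52381 + ((133² - 78630) - 149066)) = √(52381 + ((17689 - 78630) - 149066)) = √(52381 + (-60941 - 149066)) = √(52381 - 210007) = √(-157626) = 9*I*√1946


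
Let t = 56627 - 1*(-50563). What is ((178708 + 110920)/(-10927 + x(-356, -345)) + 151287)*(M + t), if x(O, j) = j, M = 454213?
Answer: 239300475905677/2818 ≈ 8.4919e+10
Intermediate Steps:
t = 107190 (t = 56627 + 50563 = 107190)
((178708 + 110920)/(-10927 + x(-356, -345)) + 151287)*(M + t) = ((178708 + 110920)/(-10927 - 345) + 151287)*(454213 + 107190) = (289628/(-11272) + 151287)*561403 = (289628*(-1/11272) + 151287)*561403 = (-72407/2818 + 151287)*561403 = (426254359/2818)*561403 = 239300475905677/2818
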